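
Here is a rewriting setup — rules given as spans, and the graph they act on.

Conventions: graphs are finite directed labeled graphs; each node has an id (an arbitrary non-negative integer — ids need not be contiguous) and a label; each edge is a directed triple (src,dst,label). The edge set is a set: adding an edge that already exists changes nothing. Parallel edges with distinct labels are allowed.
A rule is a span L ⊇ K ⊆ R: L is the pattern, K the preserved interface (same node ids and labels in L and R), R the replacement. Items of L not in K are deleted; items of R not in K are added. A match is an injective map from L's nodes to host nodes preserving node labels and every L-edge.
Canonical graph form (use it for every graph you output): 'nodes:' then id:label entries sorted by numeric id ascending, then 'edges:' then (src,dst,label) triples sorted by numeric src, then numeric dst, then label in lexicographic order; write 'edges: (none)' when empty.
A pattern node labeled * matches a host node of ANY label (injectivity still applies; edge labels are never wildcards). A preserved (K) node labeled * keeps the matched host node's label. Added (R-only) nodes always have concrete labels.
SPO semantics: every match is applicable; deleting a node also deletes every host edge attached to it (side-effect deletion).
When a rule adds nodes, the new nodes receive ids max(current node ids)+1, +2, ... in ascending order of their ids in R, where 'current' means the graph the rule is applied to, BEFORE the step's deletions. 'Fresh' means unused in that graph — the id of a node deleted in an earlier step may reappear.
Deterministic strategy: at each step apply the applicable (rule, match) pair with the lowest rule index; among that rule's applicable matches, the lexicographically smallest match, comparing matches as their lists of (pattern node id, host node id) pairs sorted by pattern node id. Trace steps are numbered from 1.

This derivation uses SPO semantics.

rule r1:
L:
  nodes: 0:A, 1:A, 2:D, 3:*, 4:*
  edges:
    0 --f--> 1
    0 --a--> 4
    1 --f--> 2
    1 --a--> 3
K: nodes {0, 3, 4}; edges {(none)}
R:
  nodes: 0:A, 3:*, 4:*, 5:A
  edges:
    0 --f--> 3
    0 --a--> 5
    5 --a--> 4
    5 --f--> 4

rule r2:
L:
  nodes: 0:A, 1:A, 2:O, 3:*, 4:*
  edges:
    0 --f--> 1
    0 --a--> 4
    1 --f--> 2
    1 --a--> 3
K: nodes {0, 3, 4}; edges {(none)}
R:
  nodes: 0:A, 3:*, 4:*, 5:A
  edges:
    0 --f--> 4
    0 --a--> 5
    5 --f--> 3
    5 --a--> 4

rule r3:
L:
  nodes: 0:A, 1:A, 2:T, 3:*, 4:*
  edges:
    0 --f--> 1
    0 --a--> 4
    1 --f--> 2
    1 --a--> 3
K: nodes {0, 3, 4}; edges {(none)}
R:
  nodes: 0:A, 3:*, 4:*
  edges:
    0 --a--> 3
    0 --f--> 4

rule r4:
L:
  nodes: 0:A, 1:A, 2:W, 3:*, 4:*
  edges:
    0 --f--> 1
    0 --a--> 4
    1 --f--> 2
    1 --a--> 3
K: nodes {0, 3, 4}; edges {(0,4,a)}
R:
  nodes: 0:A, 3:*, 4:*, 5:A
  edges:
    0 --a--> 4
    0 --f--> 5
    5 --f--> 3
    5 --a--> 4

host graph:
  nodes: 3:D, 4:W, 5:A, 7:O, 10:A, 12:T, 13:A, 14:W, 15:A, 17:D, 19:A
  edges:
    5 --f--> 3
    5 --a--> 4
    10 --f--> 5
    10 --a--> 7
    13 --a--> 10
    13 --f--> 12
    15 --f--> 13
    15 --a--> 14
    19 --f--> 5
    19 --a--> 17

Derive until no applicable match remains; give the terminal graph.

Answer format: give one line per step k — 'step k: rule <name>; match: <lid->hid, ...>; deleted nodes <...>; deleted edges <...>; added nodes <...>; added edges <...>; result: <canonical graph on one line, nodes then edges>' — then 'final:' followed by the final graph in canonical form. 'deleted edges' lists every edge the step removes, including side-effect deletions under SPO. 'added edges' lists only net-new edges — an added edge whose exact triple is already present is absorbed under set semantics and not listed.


step 1: rule r1; match: 0->10, 1->5, 2->3, 3->4, 4->7; deleted nodes 3, 5; deleted edges (5,3,f); (5,4,a); (10,5,f); (10,7,a); (19,5,f); added nodes 20; added edges (10,4,f); (10,20,a); (20,7,a); (20,7,f); result: nodes: 4:W, 7:O, 10:A, 12:T, 13:A, 14:W, 15:A, 17:D, 19:A, 20:A edges: (10,4,f); (10,20,a); (13,10,a); (13,12,f); (15,13,f); (15,14,a); (19,17,a); (20,7,a); (20,7,f)
step 2: rule r3; match: 0->15, 1->13, 2->12, 3->10, 4->14; deleted nodes 12, 13; deleted edges (13,10,a); (13,12,f); (15,13,f); (15,14,a); added nodes (none); added edges (15,10,a); (15,14,f); result: nodes: 4:W, 7:O, 10:A, 14:W, 15:A, 17:D, 19:A, 20:A edges: (10,4,f); (10,20,a); (15,10,a); (15,14,f); (19,17,a); (20,7,a); (20,7,f)
final:
nodes: 4:W, 7:O, 10:A, 14:W, 15:A, 17:D, 19:A, 20:A
edges: (10,4,f); (10,20,a); (15,10,a); (15,14,f); (19,17,a); (20,7,a); (20,7,f)


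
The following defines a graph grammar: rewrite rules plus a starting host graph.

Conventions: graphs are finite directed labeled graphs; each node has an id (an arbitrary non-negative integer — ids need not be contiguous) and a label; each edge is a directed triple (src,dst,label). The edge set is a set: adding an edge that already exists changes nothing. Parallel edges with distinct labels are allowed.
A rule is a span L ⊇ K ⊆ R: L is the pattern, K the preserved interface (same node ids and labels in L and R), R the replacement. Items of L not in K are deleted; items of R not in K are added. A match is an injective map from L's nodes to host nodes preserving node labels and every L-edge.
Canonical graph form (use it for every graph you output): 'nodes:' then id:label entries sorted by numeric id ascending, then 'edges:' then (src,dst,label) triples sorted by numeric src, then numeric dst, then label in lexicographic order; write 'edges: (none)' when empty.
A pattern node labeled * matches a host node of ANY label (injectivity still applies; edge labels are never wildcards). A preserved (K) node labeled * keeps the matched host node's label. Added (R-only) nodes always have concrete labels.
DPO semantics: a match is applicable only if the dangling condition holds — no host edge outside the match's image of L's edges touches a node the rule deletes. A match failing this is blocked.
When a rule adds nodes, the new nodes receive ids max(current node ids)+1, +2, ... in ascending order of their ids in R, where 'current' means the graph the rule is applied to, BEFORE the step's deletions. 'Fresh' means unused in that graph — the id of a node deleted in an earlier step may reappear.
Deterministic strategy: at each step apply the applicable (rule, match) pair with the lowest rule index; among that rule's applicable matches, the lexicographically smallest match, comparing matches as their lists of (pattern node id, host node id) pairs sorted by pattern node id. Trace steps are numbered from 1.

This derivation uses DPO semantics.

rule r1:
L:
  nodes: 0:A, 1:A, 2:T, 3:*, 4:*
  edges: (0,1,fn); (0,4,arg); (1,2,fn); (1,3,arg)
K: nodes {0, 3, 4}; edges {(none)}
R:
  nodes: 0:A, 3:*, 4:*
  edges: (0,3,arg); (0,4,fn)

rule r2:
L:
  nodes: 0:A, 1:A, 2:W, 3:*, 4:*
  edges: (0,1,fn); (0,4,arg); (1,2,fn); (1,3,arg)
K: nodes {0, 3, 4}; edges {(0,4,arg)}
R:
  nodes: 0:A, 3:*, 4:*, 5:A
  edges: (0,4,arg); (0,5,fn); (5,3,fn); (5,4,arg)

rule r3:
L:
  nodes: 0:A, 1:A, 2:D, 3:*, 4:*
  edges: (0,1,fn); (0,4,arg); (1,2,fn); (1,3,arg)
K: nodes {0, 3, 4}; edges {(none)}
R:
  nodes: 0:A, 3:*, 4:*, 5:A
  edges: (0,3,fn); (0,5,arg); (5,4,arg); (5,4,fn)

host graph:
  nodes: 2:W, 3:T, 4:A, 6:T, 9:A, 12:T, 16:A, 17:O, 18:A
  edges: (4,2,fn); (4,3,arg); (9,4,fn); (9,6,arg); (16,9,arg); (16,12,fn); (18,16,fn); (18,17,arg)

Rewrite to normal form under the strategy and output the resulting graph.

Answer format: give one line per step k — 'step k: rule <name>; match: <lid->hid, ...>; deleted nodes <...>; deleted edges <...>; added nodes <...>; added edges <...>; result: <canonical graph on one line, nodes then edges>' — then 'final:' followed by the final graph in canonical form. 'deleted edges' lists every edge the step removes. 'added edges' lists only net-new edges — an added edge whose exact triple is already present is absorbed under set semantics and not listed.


step 1: rule r1; match: 0->18, 1->16, 2->12, 3->9, 4->17; deleted nodes 12, 16; deleted edges (16,9,arg); (16,12,fn); (18,16,fn); (18,17,arg); added nodes (none); added edges (18,9,arg); (18,17,fn); result: nodes: 2:W, 3:T, 4:A, 6:T, 9:A, 17:O, 18:A edges: (4,2,fn); (4,3,arg); (9,4,fn); (9,6,arg); (18,9,arg); (18,17,fn)
step 2: rule r2; match: 0->9, 1->4, 2->2, 3->3, 4->6; deleted nodes 2, 4; deleted edges (4,2,fn); (4,3,arg); (9,4,fn); added nodes 19; added edges (9,19,fn); (19,3,fn); (19,6,arg); result: nodes: 3:T, 6:T, 9:A, 17:O, 18:A, 19:A edges: (9,6,arg); (9,19,fn); (18,9,arg); (18,17,fn); (19,3,fn); (19,6,arg)
final:
nodes: 3:T, 6:T, 9:A, 17:O, 18:A, 19:A
edges: (9,6,arg); (9,19,fn); (18,9,arg); (18,17,fn); (19,3,fn); (19,6,arg)


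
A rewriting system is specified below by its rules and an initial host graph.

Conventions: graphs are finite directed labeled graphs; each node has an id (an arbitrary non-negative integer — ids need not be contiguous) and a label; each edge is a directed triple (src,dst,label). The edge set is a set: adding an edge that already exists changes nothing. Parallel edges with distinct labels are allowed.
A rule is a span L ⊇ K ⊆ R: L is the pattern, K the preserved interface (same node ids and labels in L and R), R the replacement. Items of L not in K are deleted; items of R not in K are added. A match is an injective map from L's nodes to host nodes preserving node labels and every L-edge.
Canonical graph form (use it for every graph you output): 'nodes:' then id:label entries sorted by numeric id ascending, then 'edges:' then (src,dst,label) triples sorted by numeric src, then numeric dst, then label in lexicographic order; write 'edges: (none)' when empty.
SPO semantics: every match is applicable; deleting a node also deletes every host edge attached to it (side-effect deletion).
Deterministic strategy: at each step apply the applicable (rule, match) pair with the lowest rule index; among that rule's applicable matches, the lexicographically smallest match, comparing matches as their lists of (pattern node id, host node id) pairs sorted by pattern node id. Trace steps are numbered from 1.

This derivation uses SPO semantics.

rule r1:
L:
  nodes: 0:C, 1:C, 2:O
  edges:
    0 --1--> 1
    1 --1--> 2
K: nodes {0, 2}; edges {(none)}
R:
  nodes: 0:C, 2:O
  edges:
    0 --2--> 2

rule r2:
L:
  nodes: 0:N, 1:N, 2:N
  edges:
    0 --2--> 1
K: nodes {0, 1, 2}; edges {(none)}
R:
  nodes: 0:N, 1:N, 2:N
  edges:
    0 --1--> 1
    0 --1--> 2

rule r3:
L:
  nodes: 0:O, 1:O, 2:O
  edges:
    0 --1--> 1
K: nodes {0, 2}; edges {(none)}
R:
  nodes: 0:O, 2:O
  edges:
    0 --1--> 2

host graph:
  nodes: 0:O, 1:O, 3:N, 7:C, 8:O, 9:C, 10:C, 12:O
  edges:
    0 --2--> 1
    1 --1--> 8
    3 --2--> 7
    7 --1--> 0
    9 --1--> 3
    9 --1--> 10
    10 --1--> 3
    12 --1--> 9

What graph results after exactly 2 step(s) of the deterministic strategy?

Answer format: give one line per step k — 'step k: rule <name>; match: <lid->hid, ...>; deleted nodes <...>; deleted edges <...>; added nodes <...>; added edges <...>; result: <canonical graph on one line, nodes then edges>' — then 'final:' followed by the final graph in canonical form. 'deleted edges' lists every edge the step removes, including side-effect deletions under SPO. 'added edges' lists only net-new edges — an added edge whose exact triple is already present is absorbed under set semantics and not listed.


step 1: rule r3; match: 0->1, 1->8, 2->0; deleted nodes 8; deleted edges (1,8,1); added nodes (none); added edges (1,0,1); result: nodes: 0:O, 1:O, 3:N, 7:C, 9:C, 10:C, 12:O edges: (0,1,2); (1,0,1); (3,7,2); (7,0,1); (9,3,1); (9,10,1); (10,3,1); (12,9,1)
step 2: rule r3; match: 0->1, 1->0, 2->12; deleted nodes 0; deleted edges (0,1,2); (1,0,1); (7,0,1); added nodes (none); added edges (1,12,1); result: nodes: 1:O, 3:N, 7:C, 9:C, 10:C, 12:O edges: (1,12,1); (3,7,2); (9,3,1); (9,10,1); (10,3,1); (12,9,1)
final:
nodes: 1:O, 3:N, 7:C, 9:C, 10:C, 12:O
edges: (1,12,1); (3,7,2); (9,3,1); (9,10,1); (10,3,1); (12,9,1)


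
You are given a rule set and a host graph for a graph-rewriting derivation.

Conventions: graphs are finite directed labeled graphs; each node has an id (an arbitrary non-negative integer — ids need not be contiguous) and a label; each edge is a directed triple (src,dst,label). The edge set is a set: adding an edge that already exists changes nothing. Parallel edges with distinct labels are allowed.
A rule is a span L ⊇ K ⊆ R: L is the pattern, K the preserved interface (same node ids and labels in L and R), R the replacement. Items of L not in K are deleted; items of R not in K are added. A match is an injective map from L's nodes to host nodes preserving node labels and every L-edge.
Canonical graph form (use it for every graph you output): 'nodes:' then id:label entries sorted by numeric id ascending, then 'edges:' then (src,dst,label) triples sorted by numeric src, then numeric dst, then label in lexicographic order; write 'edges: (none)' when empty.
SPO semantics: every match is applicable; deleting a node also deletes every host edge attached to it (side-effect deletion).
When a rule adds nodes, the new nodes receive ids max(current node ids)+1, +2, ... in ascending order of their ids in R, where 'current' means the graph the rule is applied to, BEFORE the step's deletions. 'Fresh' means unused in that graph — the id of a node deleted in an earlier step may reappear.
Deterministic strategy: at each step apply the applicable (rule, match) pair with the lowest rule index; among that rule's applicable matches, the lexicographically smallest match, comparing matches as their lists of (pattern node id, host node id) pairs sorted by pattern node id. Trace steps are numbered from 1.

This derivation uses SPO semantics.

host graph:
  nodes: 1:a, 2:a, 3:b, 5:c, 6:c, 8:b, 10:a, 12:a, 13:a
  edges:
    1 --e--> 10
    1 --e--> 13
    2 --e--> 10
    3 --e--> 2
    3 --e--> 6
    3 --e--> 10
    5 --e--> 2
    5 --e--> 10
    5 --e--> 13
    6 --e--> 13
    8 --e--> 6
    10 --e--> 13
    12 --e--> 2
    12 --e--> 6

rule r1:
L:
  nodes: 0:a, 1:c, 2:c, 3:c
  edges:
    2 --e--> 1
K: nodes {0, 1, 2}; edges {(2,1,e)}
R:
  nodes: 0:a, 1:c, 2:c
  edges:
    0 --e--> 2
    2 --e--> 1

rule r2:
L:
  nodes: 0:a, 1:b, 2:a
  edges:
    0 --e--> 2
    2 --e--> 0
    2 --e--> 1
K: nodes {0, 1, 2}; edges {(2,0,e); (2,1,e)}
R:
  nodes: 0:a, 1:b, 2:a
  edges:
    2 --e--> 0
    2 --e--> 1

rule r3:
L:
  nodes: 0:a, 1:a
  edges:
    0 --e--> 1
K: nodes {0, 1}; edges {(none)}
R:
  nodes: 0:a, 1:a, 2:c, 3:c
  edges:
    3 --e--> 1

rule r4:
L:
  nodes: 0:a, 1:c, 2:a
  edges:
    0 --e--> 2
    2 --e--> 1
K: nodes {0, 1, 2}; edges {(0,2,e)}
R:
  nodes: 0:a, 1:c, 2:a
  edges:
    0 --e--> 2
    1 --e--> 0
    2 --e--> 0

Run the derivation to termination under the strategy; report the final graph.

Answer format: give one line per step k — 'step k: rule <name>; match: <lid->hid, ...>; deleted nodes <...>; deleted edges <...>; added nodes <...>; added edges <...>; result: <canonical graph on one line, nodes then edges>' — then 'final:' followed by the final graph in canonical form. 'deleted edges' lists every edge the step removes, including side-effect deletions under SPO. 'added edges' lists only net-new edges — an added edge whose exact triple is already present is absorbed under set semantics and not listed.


step 1: rule r3; match: 0->1, 1->10; deleted nodes (none); deleted edges (1,10,e); added nodes 14, 15; added edges (15,10,e); result: nodes: 1:a, 2:a, 3:b, 5:c, 6:c, 8:b, 10:a, 12:a, 13:a, 14:c, 15:c edges: (1,13,e); (2,10,e); (3,2,e); (3,6,e); (3,10,e); (5,2,e); (5,10,e); (5,13,e); (6,13,e); (8,6,e); (10,13,e); (12,2,e); (12,6,e); (15,10,e)
step 2: rule r3; match: 0->1, 1->13; deleted nodes (none); deleted edges (1,13,e); added nodes 16, 17; added edges (17,13,e); result: nodes: 1:a, 2:a, 3:b, 5:c, 6:c, 8:b, 10:a, 12:a, 13:a, 14:c, 15:c, 16:c, 17:c edges: (2,10,e); (3,2,e); (3,6,e); (3,10,e); (5,2,e); (5,10,e); (5,13,e); (6,13,e); (8,6,e); (10,13,e); (12,2,e); (12,6,e); (15,10,e); (17,13,e)
step 3: rule r3; match: 0->2, 1->10; deleted nodes (none); deleted edges (2,10,e); added nodes 18, 19; added edges (19,10,e); result: nodes: 1:a, 2:a, 3:b, 5:c, 6:c, 8:b, 10:a, 12:a, 13:a, 14:c, 15:c, 16:c, 17:c, 18:c, 19:c edges: (3,2,e); (3,6,e); (3,10,e); (5,2,e); (5,10,e); (5,13,e); (6,13,e); (8,6,e); (10,13,e); (12,2,e); (12,6,e); (15,10,e); (17,13,e); (19,10,e)
step 4: rule r3; match: 0->10, 1->13; deleted nodes (none); deleted edges (10,13,e); added nodes 20, 21; added edges (21,13,e); result: nodes: 1:a, 2:a, 3:b, 5:c, 6:c, 8:b, 10:a, 12:a, 13:a, 14:c, 15:c, 16:c, 17:c, 18:c, 19:c, 20:c, 21:c edges: (3,2,e); (3,6,e); (3,10,e); (5,2,e); (5,10,e); (5,13,e); (6,13,e); (8,6,e); (12,2,e); (12,6,e); (15,10,e); (17,13,e); (19,10,e); (21,13,e)
step 5: rule r3; match: 0->12, 1->2; deleted nodes (none); deleted edges (12,2,e); added nodes 22, 23; added edges (23,2,e); result: nodes: 1:a, 2:a, 3:b, 5:c, 6:c, 8:b, 10:a, 12:a, 13:a, 14:c, 15:c, 16:c, 17:c, 18:c, 19:c, 20:c, 21:c, 22:c, 23:c edges: (3,2,e); (3,6,e); (3,10,e); (5,2,e); (5,10,e); (5,13,e); (6,13,e); (8,6,e); (12,6,e); (15,10,e); (17,13,e); (19,10,e); (21,13,e); (23,2,e)
final:
nodes: 1:a, 2:a, 3:b, 5:c, 6:c, 8:b, 10:a, 12:a, 13:a, 14:c, 15:c, 16:c, 17:c, 18:c, 19:c, 20:c, 21:c, 22:c, 23:c
edges: (3,2,e); (3,6,e); (3,10,e); (5,2,e); (5,10,e); (5,13,e); (6,13,e); (8,6,e); (12,6,e); (15,10,e); (17,13,e); (19,10,e); (21,13,e); (23,2,e)


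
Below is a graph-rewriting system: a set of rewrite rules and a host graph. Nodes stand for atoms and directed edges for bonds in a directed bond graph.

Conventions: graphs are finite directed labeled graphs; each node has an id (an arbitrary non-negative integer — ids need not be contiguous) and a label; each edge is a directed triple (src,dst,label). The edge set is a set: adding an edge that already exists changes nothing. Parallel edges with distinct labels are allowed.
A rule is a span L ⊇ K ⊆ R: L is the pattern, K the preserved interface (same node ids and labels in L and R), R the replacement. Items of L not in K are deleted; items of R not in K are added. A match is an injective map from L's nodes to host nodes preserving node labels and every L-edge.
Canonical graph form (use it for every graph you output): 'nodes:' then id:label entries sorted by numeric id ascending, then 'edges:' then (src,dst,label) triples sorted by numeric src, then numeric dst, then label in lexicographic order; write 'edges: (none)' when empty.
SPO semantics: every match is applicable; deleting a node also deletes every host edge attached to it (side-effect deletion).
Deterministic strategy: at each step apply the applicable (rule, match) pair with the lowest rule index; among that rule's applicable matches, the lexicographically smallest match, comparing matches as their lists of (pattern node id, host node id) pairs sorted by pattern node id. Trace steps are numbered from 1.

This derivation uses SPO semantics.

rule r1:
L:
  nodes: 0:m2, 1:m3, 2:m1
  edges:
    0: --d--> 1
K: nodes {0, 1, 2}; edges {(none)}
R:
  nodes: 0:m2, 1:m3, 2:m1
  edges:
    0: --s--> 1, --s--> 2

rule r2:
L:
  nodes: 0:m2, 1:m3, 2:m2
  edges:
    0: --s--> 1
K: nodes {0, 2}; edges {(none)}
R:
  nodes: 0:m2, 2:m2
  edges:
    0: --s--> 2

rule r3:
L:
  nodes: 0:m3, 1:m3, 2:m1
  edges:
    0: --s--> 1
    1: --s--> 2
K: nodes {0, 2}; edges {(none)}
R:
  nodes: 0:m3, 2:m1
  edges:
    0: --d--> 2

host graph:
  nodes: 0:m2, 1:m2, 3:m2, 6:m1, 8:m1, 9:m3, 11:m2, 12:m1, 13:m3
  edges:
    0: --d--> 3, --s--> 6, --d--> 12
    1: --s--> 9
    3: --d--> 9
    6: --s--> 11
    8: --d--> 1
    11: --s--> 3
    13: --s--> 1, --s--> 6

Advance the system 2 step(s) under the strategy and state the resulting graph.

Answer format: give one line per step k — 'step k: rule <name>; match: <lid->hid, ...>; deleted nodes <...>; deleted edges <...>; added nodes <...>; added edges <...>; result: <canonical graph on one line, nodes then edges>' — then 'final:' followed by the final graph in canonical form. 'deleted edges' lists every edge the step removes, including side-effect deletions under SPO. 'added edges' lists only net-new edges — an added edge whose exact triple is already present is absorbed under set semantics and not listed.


step 1: rule r1; match: 0->3, 1->9, 2->6; deleted nodes (none); deleted edges (3,9,d); added nodes (none); added edges (3,6,s); (3,9,s); result: nodes: 0:m2, 1:m2, 3:m2, 6:m1, 8:m1, 9:m3, 11:m2, 12:m1, 13:m3 edges: (0,3,d); (0,6,s); (0,12,d); (1,9,s); (3,6,s); (3,9,s); (6,11,s); (8,1,d); (11,3,s); (13,1,s); (13,6,s)
step 2: rule r2; match: 0->1, 1->9, 2->0; deleted nodes 9; deleted edges (1,9,s); (3,9,s); added nodes (none); added edges (1,0,s); result: nodes: 0:m2, 1:m2, 3:m2, 6:m1, 8:m1, 11:m2, 12:m1, 13:m3 edges: (0,3,d); (0,6,s); (0,12,d); (1,0,s); (3,6,s); (6,11,s); (8,1,d); (11,3,s); (13,1,s); (13,6,s)
final:
nodes: 0:m2, 1:m2, 3:m2, 6:m1, 8:m1, 11:m2, 12:m1, 13:m3
edges: (0,3,d); (0,6,s); (0,12,d); (1,0,s); (3,6,s); (6,11,s); (8,1,d); (11,3,s); (13,1,s); (13,6,s)


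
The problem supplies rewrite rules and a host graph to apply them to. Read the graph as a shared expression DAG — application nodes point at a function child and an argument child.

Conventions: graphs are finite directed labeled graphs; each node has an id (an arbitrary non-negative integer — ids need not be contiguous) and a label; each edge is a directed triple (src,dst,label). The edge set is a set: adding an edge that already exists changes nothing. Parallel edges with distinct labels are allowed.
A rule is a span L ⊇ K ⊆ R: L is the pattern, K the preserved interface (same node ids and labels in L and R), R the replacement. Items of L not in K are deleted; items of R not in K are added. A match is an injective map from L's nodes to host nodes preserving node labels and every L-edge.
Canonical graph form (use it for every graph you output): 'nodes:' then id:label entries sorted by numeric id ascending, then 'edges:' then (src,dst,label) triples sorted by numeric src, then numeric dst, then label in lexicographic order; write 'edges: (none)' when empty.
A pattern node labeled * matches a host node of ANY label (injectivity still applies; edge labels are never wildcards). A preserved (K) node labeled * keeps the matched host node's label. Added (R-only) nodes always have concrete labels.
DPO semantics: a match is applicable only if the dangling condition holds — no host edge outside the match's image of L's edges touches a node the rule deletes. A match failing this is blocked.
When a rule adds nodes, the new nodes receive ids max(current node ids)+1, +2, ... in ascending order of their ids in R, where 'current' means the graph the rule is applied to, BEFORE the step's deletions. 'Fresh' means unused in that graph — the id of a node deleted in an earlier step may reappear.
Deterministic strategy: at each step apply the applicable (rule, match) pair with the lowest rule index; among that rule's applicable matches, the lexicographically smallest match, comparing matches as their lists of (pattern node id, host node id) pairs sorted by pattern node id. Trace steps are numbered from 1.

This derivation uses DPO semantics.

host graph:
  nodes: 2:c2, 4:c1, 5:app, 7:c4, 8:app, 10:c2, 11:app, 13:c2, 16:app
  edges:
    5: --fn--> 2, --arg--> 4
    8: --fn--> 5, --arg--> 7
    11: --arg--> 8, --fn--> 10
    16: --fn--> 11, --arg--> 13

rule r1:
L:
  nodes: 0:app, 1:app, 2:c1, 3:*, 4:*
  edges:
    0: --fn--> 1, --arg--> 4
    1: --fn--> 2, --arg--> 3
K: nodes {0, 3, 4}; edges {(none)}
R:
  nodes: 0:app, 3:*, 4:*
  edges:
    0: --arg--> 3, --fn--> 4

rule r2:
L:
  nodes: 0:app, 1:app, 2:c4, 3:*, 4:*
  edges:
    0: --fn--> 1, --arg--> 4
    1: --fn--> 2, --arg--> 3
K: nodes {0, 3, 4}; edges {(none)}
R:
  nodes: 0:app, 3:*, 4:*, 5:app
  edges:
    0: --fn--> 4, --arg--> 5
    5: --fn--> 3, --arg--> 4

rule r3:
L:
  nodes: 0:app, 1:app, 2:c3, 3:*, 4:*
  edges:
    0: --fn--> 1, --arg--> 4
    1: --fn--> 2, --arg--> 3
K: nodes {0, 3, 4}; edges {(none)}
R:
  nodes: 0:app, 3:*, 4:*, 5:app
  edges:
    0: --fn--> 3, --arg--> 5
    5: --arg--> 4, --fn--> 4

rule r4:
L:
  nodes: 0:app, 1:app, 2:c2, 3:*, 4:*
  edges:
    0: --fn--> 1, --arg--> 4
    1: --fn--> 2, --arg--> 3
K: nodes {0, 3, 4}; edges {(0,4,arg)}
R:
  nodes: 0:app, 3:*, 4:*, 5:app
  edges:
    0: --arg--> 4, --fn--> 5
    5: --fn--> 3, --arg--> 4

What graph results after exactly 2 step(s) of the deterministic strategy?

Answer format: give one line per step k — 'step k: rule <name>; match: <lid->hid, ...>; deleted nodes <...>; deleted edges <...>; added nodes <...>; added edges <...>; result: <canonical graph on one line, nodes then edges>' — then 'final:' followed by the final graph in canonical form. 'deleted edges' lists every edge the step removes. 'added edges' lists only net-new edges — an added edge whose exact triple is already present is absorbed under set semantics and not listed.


step 1: rule r4; match: 0->8, 1->5, 2->2, 3->4, 4->7; deleted nodes 2, 5; deleted edges (5,2,fn); (5,4,arg); (8,5,fn); added nodes 17; added edges (8,17,fn); (17,4,fn); (17,7,arg); result: nodes: 4:c1, 7:c4, 8:app, 10:c2, 11:app, 13:c2, 16:app, 17:app edges: (8,7,arg); (8,17,fn); (11,8,arg); (11,10,fn); (16,11,fn); (16,13,arg); (17,4,fn); (17,7,arg)
step 2: rule r4; match: 0->16, 1->11, 2->10, 3->8, 4->13; deleted nodes 10, 11; deleted edges (11,8,arg); (11,10,fn); (16,11,fn); added nodes 18; added edges (16,18,fn); (18,8,fn); (18,13,arg); result: nodes: 4:c1, 7:c4, 8:app, 13:c2, 16:app, 17:app, 18:app edges: (8,7,arg); (8,17,fn); (16,13,arg); (16,18,fn); (17,4,fn); (17,7,arg); (18,8,fn); (18,13,arg)
final:
nodes: 4:c1, 7:c4, 8:app, 13:c2, 16:app, 17:app, 18:app
edges: (8,7,arg); (8,17,fn); (16,13,arg); (16,18,fn); (17,4,fn); (17,7,arg); (18,8,fn); (18,13,arg)


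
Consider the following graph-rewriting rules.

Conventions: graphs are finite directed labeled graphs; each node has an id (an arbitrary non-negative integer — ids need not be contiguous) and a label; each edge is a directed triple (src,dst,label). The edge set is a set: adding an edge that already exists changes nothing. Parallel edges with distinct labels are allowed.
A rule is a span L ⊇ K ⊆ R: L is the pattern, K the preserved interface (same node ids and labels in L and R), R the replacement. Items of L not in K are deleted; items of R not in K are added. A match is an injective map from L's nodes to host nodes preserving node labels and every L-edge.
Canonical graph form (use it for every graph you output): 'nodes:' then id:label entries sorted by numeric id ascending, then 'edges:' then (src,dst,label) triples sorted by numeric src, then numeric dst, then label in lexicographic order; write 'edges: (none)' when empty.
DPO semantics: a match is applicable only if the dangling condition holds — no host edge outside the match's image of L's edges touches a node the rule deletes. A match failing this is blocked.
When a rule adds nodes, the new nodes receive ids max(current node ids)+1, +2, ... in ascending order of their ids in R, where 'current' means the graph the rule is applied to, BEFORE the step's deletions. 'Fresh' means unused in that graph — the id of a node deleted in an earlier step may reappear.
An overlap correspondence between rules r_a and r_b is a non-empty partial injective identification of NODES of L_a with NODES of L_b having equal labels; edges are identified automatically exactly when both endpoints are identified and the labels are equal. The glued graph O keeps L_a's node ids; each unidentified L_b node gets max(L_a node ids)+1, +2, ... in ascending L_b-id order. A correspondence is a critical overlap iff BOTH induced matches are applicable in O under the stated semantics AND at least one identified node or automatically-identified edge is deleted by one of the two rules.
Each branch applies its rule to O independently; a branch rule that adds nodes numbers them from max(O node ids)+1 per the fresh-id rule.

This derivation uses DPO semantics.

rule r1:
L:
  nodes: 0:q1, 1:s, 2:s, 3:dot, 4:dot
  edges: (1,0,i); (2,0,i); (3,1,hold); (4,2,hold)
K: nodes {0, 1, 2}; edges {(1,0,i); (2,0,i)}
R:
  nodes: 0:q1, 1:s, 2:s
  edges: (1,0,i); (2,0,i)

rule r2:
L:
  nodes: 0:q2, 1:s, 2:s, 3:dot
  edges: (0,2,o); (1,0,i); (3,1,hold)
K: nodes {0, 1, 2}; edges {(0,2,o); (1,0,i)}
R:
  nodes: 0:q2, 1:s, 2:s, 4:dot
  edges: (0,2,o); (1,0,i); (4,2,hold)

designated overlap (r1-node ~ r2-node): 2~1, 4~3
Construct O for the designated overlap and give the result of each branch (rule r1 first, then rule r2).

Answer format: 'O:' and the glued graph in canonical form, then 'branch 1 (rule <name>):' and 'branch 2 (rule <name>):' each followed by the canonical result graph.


O:
nodes: 0:q1, 1:s, 2:s, 3:dot, 4:dot, 5:q2, 6:s
edges: (1,0,i); (2,0,i); (2,5,i); (3,1,hold); (4,2,hold); (5,6,o)
branch 1 (rule r1):
nodes: 0:q1, 1:s, 2:s, 5:q2, 6:s
edges: (1,0,i); (2,0,i); (2,5,i); (5,6,o)
branch 2 (rule r2):
nodes: 0:q1, 1:s, 2:s, 3:dot, 5:q2, 6:s, 7:dot
edges: (1,0,i); (2,0,i); (2,5,i); (3,1,hold); (5,6,o); (7,6,hold)


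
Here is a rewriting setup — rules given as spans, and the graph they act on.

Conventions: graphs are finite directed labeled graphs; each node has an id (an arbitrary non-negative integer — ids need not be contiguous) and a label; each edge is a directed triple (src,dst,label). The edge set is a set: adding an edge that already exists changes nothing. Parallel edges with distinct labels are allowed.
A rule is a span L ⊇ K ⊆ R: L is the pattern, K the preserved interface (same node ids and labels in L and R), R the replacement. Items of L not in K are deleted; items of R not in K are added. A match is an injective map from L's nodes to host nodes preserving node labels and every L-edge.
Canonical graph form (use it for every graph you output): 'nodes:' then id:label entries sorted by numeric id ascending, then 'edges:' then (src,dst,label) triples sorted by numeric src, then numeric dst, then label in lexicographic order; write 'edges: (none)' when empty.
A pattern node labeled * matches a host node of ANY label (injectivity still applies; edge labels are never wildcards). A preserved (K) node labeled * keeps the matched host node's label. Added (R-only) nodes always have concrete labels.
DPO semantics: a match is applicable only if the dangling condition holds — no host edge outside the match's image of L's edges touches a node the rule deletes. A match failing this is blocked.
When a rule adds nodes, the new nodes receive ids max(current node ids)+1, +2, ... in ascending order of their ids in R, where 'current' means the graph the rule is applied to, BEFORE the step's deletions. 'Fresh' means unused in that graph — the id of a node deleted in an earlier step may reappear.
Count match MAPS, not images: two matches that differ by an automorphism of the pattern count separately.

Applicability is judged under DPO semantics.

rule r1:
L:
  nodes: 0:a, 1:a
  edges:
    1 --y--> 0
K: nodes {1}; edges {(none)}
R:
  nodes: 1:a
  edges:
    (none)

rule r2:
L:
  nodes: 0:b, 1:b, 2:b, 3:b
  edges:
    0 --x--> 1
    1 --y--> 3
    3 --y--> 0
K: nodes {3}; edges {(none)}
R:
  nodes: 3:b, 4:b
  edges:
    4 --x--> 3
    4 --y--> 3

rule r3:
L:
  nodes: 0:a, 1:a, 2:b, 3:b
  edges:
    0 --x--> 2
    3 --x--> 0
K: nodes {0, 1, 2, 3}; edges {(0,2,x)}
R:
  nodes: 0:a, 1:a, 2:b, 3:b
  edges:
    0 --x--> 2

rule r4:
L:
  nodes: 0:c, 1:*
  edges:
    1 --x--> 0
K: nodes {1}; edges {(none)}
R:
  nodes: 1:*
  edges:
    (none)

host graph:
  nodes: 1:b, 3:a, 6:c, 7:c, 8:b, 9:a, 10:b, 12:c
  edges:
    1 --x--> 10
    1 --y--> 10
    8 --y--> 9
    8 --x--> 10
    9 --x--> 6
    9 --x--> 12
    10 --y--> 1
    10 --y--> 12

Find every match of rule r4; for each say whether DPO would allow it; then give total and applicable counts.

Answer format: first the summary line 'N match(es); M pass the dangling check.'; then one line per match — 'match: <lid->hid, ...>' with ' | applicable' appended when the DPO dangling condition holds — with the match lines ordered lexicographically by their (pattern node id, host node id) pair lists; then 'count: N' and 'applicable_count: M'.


2 match(es); 1 pass the dangling check.
match: 0->6, 1->9 | applicable
match: 0->12, 1->9
count: 2
applicable_count: 1


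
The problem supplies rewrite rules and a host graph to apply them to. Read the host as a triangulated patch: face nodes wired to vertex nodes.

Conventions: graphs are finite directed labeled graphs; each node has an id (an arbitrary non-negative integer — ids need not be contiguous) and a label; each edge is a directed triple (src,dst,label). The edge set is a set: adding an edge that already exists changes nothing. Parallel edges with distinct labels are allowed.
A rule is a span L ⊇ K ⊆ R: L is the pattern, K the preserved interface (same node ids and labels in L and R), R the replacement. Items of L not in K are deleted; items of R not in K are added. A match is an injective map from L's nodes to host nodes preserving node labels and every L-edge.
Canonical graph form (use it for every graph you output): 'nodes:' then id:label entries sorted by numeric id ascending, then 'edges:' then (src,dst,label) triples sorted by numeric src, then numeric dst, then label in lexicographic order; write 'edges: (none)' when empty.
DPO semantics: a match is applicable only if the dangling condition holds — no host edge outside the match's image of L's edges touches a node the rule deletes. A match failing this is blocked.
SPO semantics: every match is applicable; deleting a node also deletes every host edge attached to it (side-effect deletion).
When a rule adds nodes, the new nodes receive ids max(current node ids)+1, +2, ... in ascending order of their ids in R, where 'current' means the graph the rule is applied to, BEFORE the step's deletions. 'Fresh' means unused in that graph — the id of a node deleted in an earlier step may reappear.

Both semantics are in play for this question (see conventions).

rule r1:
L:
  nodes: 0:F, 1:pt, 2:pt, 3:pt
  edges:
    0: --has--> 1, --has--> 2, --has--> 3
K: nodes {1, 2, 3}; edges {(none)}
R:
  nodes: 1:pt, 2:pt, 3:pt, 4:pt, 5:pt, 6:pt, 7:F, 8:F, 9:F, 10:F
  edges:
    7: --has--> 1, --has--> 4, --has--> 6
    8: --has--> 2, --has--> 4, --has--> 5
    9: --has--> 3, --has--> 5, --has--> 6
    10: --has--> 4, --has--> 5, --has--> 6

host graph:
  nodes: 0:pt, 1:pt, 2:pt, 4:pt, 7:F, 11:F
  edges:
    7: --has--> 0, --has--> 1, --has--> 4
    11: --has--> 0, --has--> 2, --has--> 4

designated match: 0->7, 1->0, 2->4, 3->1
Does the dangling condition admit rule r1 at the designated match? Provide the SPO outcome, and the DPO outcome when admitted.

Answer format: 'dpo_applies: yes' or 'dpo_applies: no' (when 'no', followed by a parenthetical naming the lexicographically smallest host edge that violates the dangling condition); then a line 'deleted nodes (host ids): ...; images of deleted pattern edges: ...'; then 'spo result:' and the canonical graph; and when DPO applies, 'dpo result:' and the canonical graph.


dpo_applies: yes
deleted nodes (host ids): 7; images of deleted pattern edges: (7,0,has); (7,1,has); (7,4,has)
spo result:
nodes: 0:pt, 1:pt, 2:pt, 4:pt, 11:F, 12:pt, 13:pt, 14:pt, 15:F, 16:F, 17:F, 18:F
edges: (11,0,has); (11,2,has); (11,4,has); (15,0,has); (15,12,has); (15,14,has); (16,4,has); (16,12,has); (16,13,has); (17,1,has); (17,13,has); (17,14,has); (18,12,has); (18,13,has); (18,14,has)
dpo result:
nodes: 0:pt, 1:pt, 2:pt, 4:pt, 11:F, 12:pt, 13:pt, 14:pt, 15:F, 16:F, 17:F, 18:F
edges: (11,0,has); (11,2,has); (11,4,has); (15,0,has); (15,12,has); (15,14,has); (16,4,has); (16,12,has); (16,13,has); (17,1,has); (17,13,has); (17,14,has); (18,12,has); (18,13,has); (18,14,has)


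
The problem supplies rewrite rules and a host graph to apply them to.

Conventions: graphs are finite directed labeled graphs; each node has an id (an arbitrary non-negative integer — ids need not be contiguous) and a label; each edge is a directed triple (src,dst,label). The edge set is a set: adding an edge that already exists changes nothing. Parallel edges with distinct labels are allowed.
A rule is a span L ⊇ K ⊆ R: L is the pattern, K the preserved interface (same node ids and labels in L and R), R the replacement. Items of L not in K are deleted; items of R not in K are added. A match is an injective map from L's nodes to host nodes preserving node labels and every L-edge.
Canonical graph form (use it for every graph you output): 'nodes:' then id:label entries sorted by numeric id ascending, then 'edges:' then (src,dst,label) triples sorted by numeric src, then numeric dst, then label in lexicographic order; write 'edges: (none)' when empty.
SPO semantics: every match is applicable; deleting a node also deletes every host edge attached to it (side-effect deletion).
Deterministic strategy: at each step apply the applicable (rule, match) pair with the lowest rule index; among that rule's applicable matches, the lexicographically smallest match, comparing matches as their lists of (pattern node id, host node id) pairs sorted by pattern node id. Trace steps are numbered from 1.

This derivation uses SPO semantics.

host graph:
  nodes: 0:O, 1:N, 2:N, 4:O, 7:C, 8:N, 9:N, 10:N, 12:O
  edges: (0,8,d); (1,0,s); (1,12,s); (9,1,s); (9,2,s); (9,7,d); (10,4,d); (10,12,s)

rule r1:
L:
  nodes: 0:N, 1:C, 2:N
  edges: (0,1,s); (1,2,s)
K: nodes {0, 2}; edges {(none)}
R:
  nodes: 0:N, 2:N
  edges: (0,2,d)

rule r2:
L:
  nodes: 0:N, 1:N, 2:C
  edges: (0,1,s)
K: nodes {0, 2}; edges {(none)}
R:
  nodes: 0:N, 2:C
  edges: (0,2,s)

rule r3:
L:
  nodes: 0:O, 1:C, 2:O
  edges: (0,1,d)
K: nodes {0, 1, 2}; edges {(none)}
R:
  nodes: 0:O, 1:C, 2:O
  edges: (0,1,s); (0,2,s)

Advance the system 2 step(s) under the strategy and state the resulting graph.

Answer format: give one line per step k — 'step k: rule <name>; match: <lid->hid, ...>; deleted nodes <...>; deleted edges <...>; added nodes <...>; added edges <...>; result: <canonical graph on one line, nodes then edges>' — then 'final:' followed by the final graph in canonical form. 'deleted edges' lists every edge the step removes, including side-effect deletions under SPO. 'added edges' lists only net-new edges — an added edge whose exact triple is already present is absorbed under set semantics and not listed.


step 1: rule r2; match: 0->9, 1->1, 2->7; deleted nodes 1; deleted edges (1,0,s); (1,12,s); (9,1,s); added nodes (none); added edges (9,7,s); result: nodes: 0:O, 2:N, 4:O, 7:C, 8:N, 9:N, 10:N, 12:O edges: (0,8,d); (9,2,s); (9,7,d); (9,7,s); (10,4,d); (10,12,s)
step 2: rule r2; match: 0->9, 1->2, 2->7; deleted nodes 2; deleted edges (9,2,s); added nodes (none); added edges (none); result: nodes: 0:O, 4:O, 7:C, 8:N, 9:N, 10:N, 12:O edges: (0,8,d); (9,7,d); (9,7,s); (10,4,d); (10,12,s)
final:
nodes: 0:O, 4:O, 7:C, 8:N, 9:N, 10:N, 12:O
edges: (0,8,d); (9,7,d); (9,7,s); (10,4,d); (10,12,s)


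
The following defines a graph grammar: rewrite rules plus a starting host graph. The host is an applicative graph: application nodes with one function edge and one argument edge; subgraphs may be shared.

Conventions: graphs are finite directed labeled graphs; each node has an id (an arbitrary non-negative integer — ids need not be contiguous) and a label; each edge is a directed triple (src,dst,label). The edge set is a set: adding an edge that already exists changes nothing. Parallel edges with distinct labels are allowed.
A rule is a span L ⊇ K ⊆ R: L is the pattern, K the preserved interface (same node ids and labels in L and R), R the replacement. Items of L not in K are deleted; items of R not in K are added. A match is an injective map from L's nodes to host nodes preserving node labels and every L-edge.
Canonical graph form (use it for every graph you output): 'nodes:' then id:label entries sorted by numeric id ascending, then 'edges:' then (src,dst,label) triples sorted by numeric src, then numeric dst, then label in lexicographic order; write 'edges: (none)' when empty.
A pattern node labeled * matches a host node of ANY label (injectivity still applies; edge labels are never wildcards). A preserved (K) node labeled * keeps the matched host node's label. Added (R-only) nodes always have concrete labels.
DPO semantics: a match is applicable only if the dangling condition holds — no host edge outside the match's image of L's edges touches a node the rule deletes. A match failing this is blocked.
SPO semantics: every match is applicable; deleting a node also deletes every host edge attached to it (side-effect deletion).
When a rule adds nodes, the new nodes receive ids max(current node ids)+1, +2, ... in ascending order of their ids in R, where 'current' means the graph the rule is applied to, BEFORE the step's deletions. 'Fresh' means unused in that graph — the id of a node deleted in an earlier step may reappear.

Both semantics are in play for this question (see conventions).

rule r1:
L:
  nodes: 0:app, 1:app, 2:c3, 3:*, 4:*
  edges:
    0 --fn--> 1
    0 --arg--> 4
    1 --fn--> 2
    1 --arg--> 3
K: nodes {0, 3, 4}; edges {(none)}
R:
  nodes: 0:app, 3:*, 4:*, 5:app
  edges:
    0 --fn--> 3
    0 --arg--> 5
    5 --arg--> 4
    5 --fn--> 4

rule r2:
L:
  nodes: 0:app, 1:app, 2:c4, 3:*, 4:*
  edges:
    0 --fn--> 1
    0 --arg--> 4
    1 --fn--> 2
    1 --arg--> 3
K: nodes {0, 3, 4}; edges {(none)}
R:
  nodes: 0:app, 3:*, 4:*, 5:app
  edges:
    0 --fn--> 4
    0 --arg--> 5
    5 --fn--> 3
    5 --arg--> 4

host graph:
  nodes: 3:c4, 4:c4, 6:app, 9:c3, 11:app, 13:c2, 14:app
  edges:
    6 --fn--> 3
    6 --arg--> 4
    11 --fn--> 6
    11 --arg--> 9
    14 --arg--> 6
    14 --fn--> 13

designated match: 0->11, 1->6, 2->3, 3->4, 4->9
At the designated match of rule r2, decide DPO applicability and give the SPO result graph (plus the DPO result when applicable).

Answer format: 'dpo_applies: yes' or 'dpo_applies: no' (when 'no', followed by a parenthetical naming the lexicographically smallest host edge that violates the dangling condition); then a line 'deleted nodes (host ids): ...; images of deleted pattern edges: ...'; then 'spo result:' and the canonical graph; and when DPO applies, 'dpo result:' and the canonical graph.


dpo_applies: no
(the rule deletes node 6, which keeps host edge (14,6,arg) outside the match image — the dangling condition fails, DPO blocks; SPO proceeds and side-deletes such edges)
deleted nodes (host ids): 3, 6; images of deleted pattern edges: (6,3,fn); (6,4,arg); (11,6,fn); (11,9,arg)
spo result:
nodes: 4:c4, 9:c3, 11:app, 13:c2, 14:app, 15:app
edges: (11,9,fn); (11,15,arg); (14,13,fn); (15,4,fn); (15,9,arg)
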